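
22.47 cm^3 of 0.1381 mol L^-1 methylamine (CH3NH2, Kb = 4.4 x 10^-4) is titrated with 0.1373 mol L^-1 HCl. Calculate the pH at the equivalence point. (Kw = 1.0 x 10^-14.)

n(CH3NH2) = 0.1381 x 0.02247 = 0.003103 mol; V(HCl) at equivalence = 0.003103/0.1373 = 0.02260 L.
At equivalence the base is fully converted to CH3NH3+; total volume = 0.04507 L, so [CH3NH3+] = 0.003103/0.04507 = 0.06885 M.
Ka(CH3NH3+) = Kw/Kb = 1.0e-14 / 4.4 x 10^-4 = 2.27e-11.
[H^+] = sqrt(Ka x [CH3NH3+]) = sqrt(2.27e-11 x 0.06885) = 1.25e-6 M.
pH = -log(1.25e-6) = 5.90.

5.90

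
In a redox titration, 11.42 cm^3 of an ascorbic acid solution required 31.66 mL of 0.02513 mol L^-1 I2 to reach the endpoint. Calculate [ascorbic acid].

0.0697 M

n(I2) = 0.02513 x 0.03166 = 0.0007956 mol.
From the balanced equation, 1 mol I2 reacts with 1 mol ascorbic acid, so n(ascorbic acid) = 0.0007956 x 1/1 = 0.0007956 mol.
[ascorbic acid] = 0.0007956 / 0.01142 L = 0.0697 M.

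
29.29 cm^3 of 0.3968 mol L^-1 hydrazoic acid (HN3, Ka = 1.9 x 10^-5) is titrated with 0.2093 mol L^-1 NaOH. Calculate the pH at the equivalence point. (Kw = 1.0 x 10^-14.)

8.93

n(HN3) = 0.3968 x 0.02929 = 0.01162 mol; V(NaOH) at equivalence = 0.01162/0.2093 = 0.05553 L.
At equivalence all the acid is converted to N3-; total volume = 0.02929 + 0.05553 = 0.08482 L, so [N3-] = 0.01162/0.08482 = 0.1370 M.
Kb = Kw/Ka = 1.0e-14 / 1.9 x 10^-5 = 5.26e-10.
[OH^-] = sqrt(Kb x [N3-]) = sqrt(5.26e-10 x 0.1370) = 8.49e-6 M.
pOH = 5.07, so pH = 14.00 - 5.07 = 8.93.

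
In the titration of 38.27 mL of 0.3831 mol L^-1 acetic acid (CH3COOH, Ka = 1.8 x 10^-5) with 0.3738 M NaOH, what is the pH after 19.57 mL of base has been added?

Initial n(CH3COOH) = 0.3831 x 0.03827 = 0.01466 mol.
n(NaOH) added = 0.3738 x 0.01957 = 0.007315 mol, converting that many moles of CH3COOH to CH3COO-.
Remaining n(CH3COOH) = 0.007346 mol; n(CH3COO-) = 0.007315 mol.
By Henderson-Hasselbalch, pH = pKa + log([A^-]/[HA]) = 4.74 + log(0.007315/0.007346) = 4.74 + (-0.00) = 4.74.

4.74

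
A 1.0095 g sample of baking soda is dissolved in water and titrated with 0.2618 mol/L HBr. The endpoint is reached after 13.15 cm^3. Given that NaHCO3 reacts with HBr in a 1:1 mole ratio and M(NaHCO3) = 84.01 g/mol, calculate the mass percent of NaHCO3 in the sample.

n(HBr) = 0.2618 x 0.01315 = 0.003443 mol.
n(NaHCO3) = 0.003443 / 1 = 0.003443 mol.
mass of NaHCO3 = 0.003443 x 84.01 = 0.2892 g.
% purity = 0.2892 / 1.0095 x 100 = 28.6%.

28.6%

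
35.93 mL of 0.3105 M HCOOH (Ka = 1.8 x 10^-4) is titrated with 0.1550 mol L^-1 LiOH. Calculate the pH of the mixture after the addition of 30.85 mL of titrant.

Initial n(HCOOH) = 0.3105 x 0.03593 = 0.01116 mol.
n(LiOH) added = 0.1550 x 0.03085 = 0.004782 mol, converting that many moles of HCOOH to HCOO-.
Remaining n(HCOOH) = 0.006375 mol; n(HCOO-) = 0.004782 mol.
By Henderson-Hasselbalch, pH = pKa + log([A^-]/[HA]) = 3.74 + log(0.004782/0.006375) = 3.74 + (-0.12) = 3.62.

3.62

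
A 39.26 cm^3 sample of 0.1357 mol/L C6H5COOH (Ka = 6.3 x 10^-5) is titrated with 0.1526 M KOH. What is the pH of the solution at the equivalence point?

8.53

n(C6H5COOH) = 0.1357 x 0.03926 = 0.005328 mol; V(KOH) at equivalence = 0.005328/0.1526 = 0.03491 L.
At equivalence all the acid is converted to C6H5COO-; total volume = 0.03926 + 0.03491 = 0.07417 L, so [C6H5COO-] = 0.005328/0.07417 = 0.07183 M.
Kb = Kw/Ka = 1.0e-14 / 6.3 x 10^-5 = 1.59e-10.
[OH^-] = sqrt(Kb x [C6H5COO-]) = sqrt(1.59e-10 x 0.07183) = 3.38e-6 M.
pOH = 5.47, so pH = 14.00 - 5.47 = 8.53.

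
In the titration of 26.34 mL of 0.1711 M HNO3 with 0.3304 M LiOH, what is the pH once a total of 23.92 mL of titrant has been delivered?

n(acid) = 0.1711 x 0.02634 = 0.004507 mol; n(LiOH) added = 0.3304 x 0.02392 = 0.007903 mol.
Base is in excess by 0.007903 - 0.004507 = 0.003396 mol in a total volume of 0.05026 L.
[OH^-] = 0.003396/0.05026 = 0.06758 M, so pOH = 1.17 and pH = 14.00 - 1.17 = 12.83.

12.83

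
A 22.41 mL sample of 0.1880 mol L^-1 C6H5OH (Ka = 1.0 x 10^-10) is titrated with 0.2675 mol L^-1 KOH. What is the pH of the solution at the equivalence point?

11.52

n(C6H5OH) = 0.1880 x 0.02241 = 0.004213 mol; V(KOH) at equivalence = 0.004213/0.2675 = 0.01575 L.
At equivalence all the acid is converted to C6H5O-; total volume = 0.02241 + 0.01575 = 0.03816 L, so [C6H5O-] = 0.004213/0.03816 = 0.1104 M.
Kb = Kw/Ka = 1.0e-14 / 1.0 x 10^-10 = 0.000100.
[OH^-] = sqrt(Kb x [C6H5O-]) = sqrt(0.000100 x 0.1104) = 0.00332 M.
pOH = 2.48, so pH = 14.00 - 2.48 = 11.52.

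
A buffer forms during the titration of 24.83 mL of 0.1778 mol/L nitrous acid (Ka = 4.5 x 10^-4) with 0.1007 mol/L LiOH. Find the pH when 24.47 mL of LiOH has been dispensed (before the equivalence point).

Initial n(HNO2) = 0.1778 x 0.02483 = 0.004415 mol.
n(LiOH) added = 0.1007 x 0.02447 = 0.002464 mol, converting that many moles of HNO2 to NO2-.
Remaining n(HNO2) = 0.001951 mol; n(NO2-) = 0.002464 mol.
By Henderson-Hasselbalch, pH = pKa + log([A^-]/[HA]) = 3.35 + log(0.002464/0.001951) = 3.35 + (+0.10) = 3.45.

3.45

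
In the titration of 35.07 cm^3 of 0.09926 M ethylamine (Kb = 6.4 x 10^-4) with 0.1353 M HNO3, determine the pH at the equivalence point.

n(C2H5NH2) = 0.09926 x 0.03507 = 0.003481 mol; V(HNO3) at equivalence = 0.003481/0.1353 = 0.02573 L.
At equivalence the base is fully converted to C2H5NH3+; total volume = 0.06080 L, so [C2H5NH3+] = 0.003481/0.06080 = 0.05726 M.
Ka(C2H5NH3+) = Kw/Kb = 1.0e-14 / 6.4 x 10^-4 = 1.56e-11.
[H^+] = sqrt(Ka x [C2H5NH3+]) = sqrt(1.56e-11 x 0.05726) = 9.46e-7 M.
pH = -log(9.46e-7) = 6.02.

6.02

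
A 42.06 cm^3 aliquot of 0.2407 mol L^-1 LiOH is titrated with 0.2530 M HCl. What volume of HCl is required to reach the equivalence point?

n(LiOH) = 0.2407 mol/L x 0.04206 L = 0.01012 mol.
At equivalence n(HCl) = n(LiOH) = 0.01012 mol.
V(HCl) = 0.01012 / 0.2530 = 0.04002 L = 40.0 mL.

40.0 mL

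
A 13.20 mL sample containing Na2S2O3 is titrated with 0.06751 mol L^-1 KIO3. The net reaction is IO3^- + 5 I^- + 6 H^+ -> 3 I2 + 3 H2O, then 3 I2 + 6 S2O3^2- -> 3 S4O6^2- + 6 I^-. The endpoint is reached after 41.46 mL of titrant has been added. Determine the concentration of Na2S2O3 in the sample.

1.27 M

n(KIO3) = 0.06751 x 0.04146 = 0.002799 mol.
From the balanced equation, 1 mol KIO3 reacts with 6 mol Na2S2O3, so n(Na2S2O3) = 0.002799 x 6/1 = 0.01679 mol.
[Na2S2O3] = 0.01679 / 0.01320 L = 1.27 M.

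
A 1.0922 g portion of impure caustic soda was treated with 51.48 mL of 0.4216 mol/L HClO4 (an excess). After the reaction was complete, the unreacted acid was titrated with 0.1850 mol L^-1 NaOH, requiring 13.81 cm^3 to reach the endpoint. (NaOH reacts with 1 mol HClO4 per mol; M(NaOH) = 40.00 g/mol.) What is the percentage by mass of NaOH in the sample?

Total n(HClO4) added = 0.4216 x 0.05148 = 0.02170 mol.
n(NaOH) used = 0.1850 x 0.01381 = 0.002555 mol, which equals the excess n(HClO4).
So n(HClO4) consumed by the sample = 0.02170 - 0.002555 = 0.01915 mol.
n(NaOH) = 0.01915 / 1 = 0.01915 mol.
mass NaOH = 0.01915 x 40.00 = 0.7660 g, so %NaOH = 0.7660/1.0922 x 100 = 70.1%.

70.1%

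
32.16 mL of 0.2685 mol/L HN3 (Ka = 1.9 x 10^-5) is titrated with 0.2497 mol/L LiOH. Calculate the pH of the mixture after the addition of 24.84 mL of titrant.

5.13

Initial n(HN3) = 0.2685 x 0.03216 = 0.008635 mol.
n(LiOH) added = 0.2497 x 0.02484 = 0.006203 mol, converting that many moles of HN3 to N3-.
Remaining n(HN3) = 0.002432 mol; n(N3-) = 0.006203 mol.
By Henderson-Hasselbalch, pH = pKa + log([A^-]/[HA]) = 4.72 + log(0.006203/0.002432) = 4.72 + (+0.41) = 5.13.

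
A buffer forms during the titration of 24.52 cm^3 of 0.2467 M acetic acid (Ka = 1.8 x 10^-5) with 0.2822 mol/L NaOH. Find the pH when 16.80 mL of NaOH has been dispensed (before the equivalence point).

5.30

Initial n(CH3COOH) = 0.2467 x 0.02452 = 0.006049 mol.
n(NaOH) added = 0.2822 x 0.01680 = 0.004741 mol, converting that many moles of CH3COOH to CH3COO-.
Remaining n(CH3COOH) = 0.001308 mol; n(CH3COO-) = 0.004741 mol.
By Henderson-Hasselbalch, pH = pKa + log([A^-]/[HA]) = 4.74 + log(0.004741/0.001308) = 4.74 + (+0.56) = 5.30.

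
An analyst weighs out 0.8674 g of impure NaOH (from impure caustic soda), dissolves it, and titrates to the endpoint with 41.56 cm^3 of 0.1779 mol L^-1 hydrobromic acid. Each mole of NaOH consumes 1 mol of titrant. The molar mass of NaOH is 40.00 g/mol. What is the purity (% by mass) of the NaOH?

34.1%

n(HBr) = 0.1779 x 0.04156 = 0.007394 mol.
n(NaOH) = 0.007394 / 1 = 0.007394 mol.
mass of NaOH = 0.007394 x 40.00 = 0.2957 g.
% purity = 0.2957 / 0.8674 x 100 = 34.1%.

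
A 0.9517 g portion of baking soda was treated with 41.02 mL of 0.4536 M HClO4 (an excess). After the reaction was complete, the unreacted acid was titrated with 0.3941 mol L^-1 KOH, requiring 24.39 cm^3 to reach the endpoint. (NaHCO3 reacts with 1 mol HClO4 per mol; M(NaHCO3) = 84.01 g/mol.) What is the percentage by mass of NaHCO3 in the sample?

Total n(HClO4) added = 0.4536 x 0.04102 = 0.01861 mol.
n(KOH) used = 0.3941 x 0.02439 = 0.009612 mol, which equals the excess n(HClO4).
So n(HClO4) consumed by the sample = 0.01861 - 0.009612 = 0.008995 mol.
n(NaHCO3) = 0.008995 / 1 = 0.008995 mol.
mass NaHCO3 = 0.008995 x 84.01 = 0.7556 g, so %NaHCO3 = 0.7556/0.9517 x 100 = 79.4%.

79.4%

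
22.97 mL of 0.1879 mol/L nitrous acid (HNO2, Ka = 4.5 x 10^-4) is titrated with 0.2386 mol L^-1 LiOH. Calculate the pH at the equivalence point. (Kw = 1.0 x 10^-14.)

n(HNO2) = 0.1879 x 0.02297 = 0.004316 mol; V(LiOH) at equivalence = 0.004316/0.2386 = 0.01809 L.
At equivalence all the acid is converted to NO2-; total volume = 0.02297 + 0.01809 = 0.04106 L, so [NO2-] = 0.004316/0.04106 = 0.1051 M.
Kb = Kw/Ka = 1.0e-14 / 4.5 x 10^-4 = 2.22e-11.
[OH^-] = sqrt(Kb x [NO2-]) = sqrt(2.22e-11 x 0.1051) = 1.53e-6 M.
pOH = 5.82, so pH = 14.00 - 5.82 = 8.18.

8.18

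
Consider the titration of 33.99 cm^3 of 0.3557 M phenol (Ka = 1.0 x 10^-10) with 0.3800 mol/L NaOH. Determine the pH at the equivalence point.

11.63

n(C6H5OH) = 0.3557 x 0.03399 = 0.01209 mol; V(NaOH) at equivalence = 0.01209/0.3800 = 0.03182 L.
At equivalence all the acid is converted to C6H5O-; total volume = 0.03399 + 0.03182 = 0.06581 L, so [C6H5O-] = 0.01209/0.06581 = 0.1837 M.
Kb = Kw/Ka = 1.0e-14 / 1.0 x 10^-10 = 0.000100.
[OH^-] = sqrt(Kb x [C6H5O-]) = sqrt(0.000100 x 0.1837) = 0.00429 M.
pOH = 2.37, so pH = 14.00 - 2.37 = 11.63.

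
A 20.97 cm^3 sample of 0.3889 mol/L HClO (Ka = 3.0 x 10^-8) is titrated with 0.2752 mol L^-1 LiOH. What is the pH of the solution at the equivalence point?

n(HClO) = 0.3889 x 0.02097 = 0.008155 mol; V(LiOH) at equivalence = 0.008155/0.2752 = 0.02963 L.
At equivalence all the acid is converted to ClO-; total volume = 0.02097 + 0.02963 = 0.05060 L, so [ClO-] = 0.008155/0.05060 = 0.1612 M.
Kb = Kw/Ka = 1.0e-14 / 3.0 x 10^-8 = 3.33e-7.
[OH^-] = sqrt(Kb x [ClO-]) = sqrt(3.33e-7 x 0.1612) = 0.000232 M.
pOH = 3.63, so pH = 14.00 - 3.63 = 10.37.

10.37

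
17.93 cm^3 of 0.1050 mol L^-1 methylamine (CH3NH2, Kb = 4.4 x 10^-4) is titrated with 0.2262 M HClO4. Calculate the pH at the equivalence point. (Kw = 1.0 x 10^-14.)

n(CH3NH2) = 0.1050 x 0.01793 = 0.001883 mol; V(HClO4) at equivalence = 0.001883/0.2262 = 0.008323 L.
At equivalence the base is fully converted to CH3NH3+; total volume = 0.02625 L, so [CH3NH3+] = 0.001883/0.02625 = 0.07171 M.
Ka(CH3NH3+) = Kw/Kb = 1.0e-14 / 4.4 x 10^-4 = 2.27e-11.
[H^+] = sqrt(Ka x [CH3NH3+]) = sqrt(2.27e-11 x 0.07171) = 1.28e-6 M.
pH = -log(1.28e-6) = 5.89.

5.89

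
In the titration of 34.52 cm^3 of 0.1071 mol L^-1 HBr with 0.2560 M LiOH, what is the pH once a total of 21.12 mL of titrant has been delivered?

n(acid) = 0.1071 x 0.03452 = 0.003697 mol; n(LiOH) added = 0.2560 x 0.02112 = 0.005407 mol.
Base is in excess by 0.005407 - 0.003697 = 0.001710 mol in a total volume of 0.05564 L.
[OH^-] = 0.001710/0.05564 = 0.03073 M, so pOH = 1.51 and pH = 14.00 - 1.51 = 12.49.

12.49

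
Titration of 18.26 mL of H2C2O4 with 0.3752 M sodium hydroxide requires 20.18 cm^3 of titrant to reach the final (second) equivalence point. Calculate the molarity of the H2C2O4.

0.207 M

n(NaOH) = 0.3752 x 0.02018 = 0.007572 mol.
At the final (second) equivalence point, 2 mol OH^- react per mol H2C2O4, so n(H2C2O4) = 0.007572 / 2 = 0.003786 mol.
[H2C2O4] = 0.003786 / 0.01826 L = 0.207 M.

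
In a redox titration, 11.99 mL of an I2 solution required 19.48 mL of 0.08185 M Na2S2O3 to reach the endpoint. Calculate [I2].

0.0665 M

n(Na2S2O3) = 0.08185 x 0.01948 = 0.001594 mol.
From the balanced equation, 2 mol Na2S2O3 reacts with 1 mol I2, so n(I2) = 0.001594 x 1/2 = 0.0007972 mol.
[I2] = 0.0007972 / 0.01199 L = 0.0665 M.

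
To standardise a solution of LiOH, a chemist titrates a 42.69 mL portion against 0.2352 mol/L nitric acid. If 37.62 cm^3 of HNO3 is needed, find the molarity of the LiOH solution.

n(HNO3) delivered = 0.2352 x 0.03762 = 0.008848 mol.
For a 1:1 reaction, n(LiOH) = 0.008848 mol.
[LiOH] = 0.008848 mol / 0.04269 L = 0.207 M.

0.207 M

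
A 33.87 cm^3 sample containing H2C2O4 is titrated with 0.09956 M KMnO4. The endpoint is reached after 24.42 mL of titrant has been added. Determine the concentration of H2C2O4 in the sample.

n(KMnO4) = 0.09956 x 0.02442 = 0.002431 mol.
From the balanced equation, 2 mol KMnO4 reacts with 5 mol H2C2O4, so n(H2C2O4) = 0.002431 x 5/2 = 0.006078 mol.
[H2C2O4] = 0.006078 / 0.03387 L = 0.179 M.

0.179 M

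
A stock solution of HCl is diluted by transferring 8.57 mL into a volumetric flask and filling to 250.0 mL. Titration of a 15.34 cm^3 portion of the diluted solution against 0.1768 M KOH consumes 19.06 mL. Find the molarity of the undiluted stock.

6.41 M

n(KOH) = 0.1768 x 0.01906 = 0.003370 mol.
n(HCl) in the aliquot = 0.003370 mol.
[diluted HCl] = 0.003370 / 0.01534 = 0.2197 M.
Dilution factor = 250.0/8.570 = 29.17, so [stock] = 0.2197 x 29.17 = 6.41 M.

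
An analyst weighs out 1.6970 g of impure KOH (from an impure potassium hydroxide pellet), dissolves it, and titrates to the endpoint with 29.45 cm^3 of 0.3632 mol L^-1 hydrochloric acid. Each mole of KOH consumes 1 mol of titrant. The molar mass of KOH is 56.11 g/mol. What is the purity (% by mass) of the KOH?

35.4%

n(HCl) = 0.3632 x 0.02945 = 0.01070 mol.
n(KOH) = 0.01070 / 1 = 0.01070 mol.
mass of KOH = 0.01070 x 56.11 = 0.6002 g.
% purity = 0.6002 / 1.6970 x 100 = 35.4%.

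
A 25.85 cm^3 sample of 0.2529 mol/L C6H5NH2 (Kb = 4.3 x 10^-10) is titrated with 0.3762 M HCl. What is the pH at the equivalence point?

2.73

n(C6H5NH2) = 0.2529 x 0.02585 = 0.006537 mol; V(HCl) at equivalence = 0.006537/0.3762 = 0.01738 L.
At equivalence the base is fully converted to C6H5NH3+; total volume = 0.04323 L, so [C6H5NH3+] = 0.006537/0.04323 = 0.1512 M.
Ka(C6H5NH3+) = Kw/Kb = 1.0e-14 / 4.3 x 10^-10 = 2.33e-5.
[H^+] = sqrt(Ka x [C6H5NH3+]) = sqrt(2.33e-5 x 0.1512) = 0.00188 M.
pH = -log(0.00188) = 2.73.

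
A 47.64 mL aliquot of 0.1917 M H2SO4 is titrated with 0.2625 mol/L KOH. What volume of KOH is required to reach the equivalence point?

n(H2SO4) = 0.1917 mol/L x 0.04764 L = 0.009133 mol.
The neutralisation is 1 H2SO4 : 2 KOH, so n(KOH) = 0.009133 x 2/1 = 0.01827 mol.
V(KOH) = 0.01827 / 0.2625 = 0.06958 L = 69.6 mL.

69.6 mL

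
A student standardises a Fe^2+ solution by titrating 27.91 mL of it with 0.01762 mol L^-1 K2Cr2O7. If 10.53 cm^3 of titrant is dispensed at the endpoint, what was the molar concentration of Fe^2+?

0.0399 M

n(K2Cr2O7) = 0.01762 x 0.01053 = 0.0001855 mol.
From the balanced equation, 1 mol K2Cr2O7 reacts with 6 mol Fe^2+, so n(Fe^2+) = 0.0001855 x 6/1 = 0.001113 mol.
[Fe^2+] = 0.001113 / 0.02791 L = 0.0399 M.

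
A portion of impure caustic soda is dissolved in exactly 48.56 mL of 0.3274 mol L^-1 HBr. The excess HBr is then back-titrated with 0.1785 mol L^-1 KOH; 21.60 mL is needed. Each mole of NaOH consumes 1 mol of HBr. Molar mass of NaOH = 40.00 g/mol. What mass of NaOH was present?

Total n(HBr) added = 0.3274 x 0.04856 = 0.01590 mol.
n(KOH) used = 0.1785 x 0.02160 = 0.003856 mol, which equals the excess n(HBr).
So n(HBr) consumed by the sample = 0.01590 - 0.003856 = 0.01204 mol.
n(NaOH) = 0.01204 / 1 = 0.01204 mol.
mass = 0.01204 mol x 40.00 g/mol = 0.482 g.

0.482 g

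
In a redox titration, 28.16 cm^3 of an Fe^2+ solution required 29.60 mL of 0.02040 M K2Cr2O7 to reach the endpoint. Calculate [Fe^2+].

0.129 M

n(K2Cr2O7) = 0.02040 x 0.02960 = 0.0006038 mol.
From the balanced equation, 1 mol K2Cr2O7 reacts with 6 mol Fe^2+, so n(Fe^2+) = 0.0006038 x 6/1 = 0.003623 mol.
[Fe^2+] = 0.003623 / 0.02816 L = 0.129 M.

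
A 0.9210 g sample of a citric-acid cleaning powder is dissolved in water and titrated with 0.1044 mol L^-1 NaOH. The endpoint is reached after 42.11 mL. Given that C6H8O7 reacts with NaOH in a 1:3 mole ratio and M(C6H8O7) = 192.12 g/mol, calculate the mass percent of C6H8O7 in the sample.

n(NaOH) = 0.1044 x 0.04211 = 0.004396 mol.
n(C6H8O7) = 0.004396 / 3 = 0.001465 mol.
mass of C6H8O7 = 0.001465 x 192.12 = 0.2815 g.
% purity = 0.2815 / 0.9210 x 100 = 30.6%.

30.6%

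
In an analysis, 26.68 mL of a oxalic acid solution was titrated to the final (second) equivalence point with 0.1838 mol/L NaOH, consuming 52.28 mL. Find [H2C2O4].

n(NaOH) = 0.1838 x 0.05228 = 0.009609 mol.
At the final (second) equivalence point, 2 mol OH^- react per mol H2C2O4, so n(H2C2O4) = 0.009609 / 2 = 0.004805 mol.
[H2C2O4] = 0.004805 / 0.02668 L = 0.180 M.

0.180 M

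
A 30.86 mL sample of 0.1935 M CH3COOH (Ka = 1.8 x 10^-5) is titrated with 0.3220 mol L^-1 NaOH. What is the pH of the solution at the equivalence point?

8.91

n(CH3COOH) = 0.1935 x 0.03086 = 0.005971 mol; V(NaOH) at equivalence = 0.005971/0.3220 = 0.01854 L.
At equivalence all the acid is converted to CH3COO-; total volume = 0.03086 + 0.01854 = 0.04940 L, so [CH3COO-] = 0.005971/0.04940 = 0.1209 M.
Kb = Kw/Ka = 1.0e-14 / 1.8 x 10^-5 = 5.56e-10.
[OH^-] = sqrt(Kb x [CH3COO-]) = sqrt(5.56e-10 x 0.1209) = 8.19e-6 M.
pOH = 5.09, so pH = 14.00 - 5.09 = 8.91.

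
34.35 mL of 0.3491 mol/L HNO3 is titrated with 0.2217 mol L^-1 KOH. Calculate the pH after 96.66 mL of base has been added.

12.86

n(acid) = 0.3491 x 0.03435 = 0.01199 mol; n(KOH) added = 0.2217 x 0.09666 = 0.02143 mol.
Base is in excess by 0.02143 - 0.01199 = 0.009438 mol in a total volume of 0.1310 L.
[OH^-] = 0.009438/0.1310 = 0.07204 M, so pOH = 1.14 and pH = 14.00 - 1.14 = 12.86.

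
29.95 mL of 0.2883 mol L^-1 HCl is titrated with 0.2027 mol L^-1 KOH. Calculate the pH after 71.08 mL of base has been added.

n(acid) = 0.2883 x 0.02995 = 0.008635 mol; n(KOH) added = 0.2027 x 0.07108 = 0.01441 mol.
Base is in excess by 0.01441 - 0.008635 = 0.005773 mol in a total volume of 0.1010 L.
[OH^-] = 0.005773/0.1010 = 0.05714 M, so pOH = 1.24 and pH = 14.00 - 1.24 = 12.76.

12.76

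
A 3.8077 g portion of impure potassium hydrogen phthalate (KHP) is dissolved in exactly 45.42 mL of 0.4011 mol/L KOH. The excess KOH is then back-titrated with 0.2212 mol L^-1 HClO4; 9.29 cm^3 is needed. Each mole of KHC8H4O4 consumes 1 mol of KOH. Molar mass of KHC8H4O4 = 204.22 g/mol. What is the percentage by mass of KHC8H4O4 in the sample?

86.7%

Total n(KOH) added = 0.4011 x 0.04542 = 0.01822 mol.
n(HClO4) used = 0.2212 x 0.009290 = 0.002055 mol, which equals the excess n(KOH).
So n(KOH) consumed by the sample = 0.01822 - 0.002055 = 0.01616 mol.
n(KHC8H4O4) = 0.01616 / 1 = 0.01616 mol.
mass KHC8H4O4 = 0.01616 x 204.22 = 3.301 g, so %KHC8H4O4 = 3.301/3.8077 x 100 = 86.7%.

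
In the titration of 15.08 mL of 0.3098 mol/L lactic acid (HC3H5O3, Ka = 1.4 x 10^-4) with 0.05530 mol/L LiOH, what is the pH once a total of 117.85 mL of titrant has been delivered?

n(acid) = 0.3098 x 0.01508 = 0.004672 mol; n(LiOH) added = 0.05530 x 0.1178 = 0.006517 mol.
Base is in excess by 0.006517 - 0.004672 = 0.001845 mol in a total volume of 0.1329 L.
[OH^-] = 0.001845/0.1329 = 0.01388 M, so pOH = 1.86 and pH = 14.00 - 1.86 = 12.14.

12.14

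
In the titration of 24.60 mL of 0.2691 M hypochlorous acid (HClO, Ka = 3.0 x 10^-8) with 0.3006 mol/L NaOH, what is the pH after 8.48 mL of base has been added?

Initial n(HClO) = 0.2691 x 0.02460 = 0.006620 mol.
n(NaOH) added = 0.3006 x 0.008480 = 0.002549 mol, converting that many moles of HClO to ClO-.
Remaining n(HClO) = 0.004071 mol; n(ClO-) = 0.002549 mol.
By Henderson-Hasselbalch, pH = pKa + log([A^-]/[HA]) = 7.52 + log(0.002549/0.004071) = 7.52 + (-0.20) = 7.32.

7.32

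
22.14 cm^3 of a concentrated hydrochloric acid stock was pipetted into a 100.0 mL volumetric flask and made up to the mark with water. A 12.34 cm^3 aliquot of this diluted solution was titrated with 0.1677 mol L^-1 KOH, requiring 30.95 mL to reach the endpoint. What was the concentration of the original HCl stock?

n(KOH) = 0.1677 x 0.03095 = 0.005190 mol.
n(HCl) in the aliquot = 0.005190 mol.
[diluted HCl] = 0.005190 / 0.01234 = 0.4206 M.
Dilution factor = 100.0/22.14 = 4.517, so [stock] = 0.4206 x 4.517 = 1.90 M.

1.90 M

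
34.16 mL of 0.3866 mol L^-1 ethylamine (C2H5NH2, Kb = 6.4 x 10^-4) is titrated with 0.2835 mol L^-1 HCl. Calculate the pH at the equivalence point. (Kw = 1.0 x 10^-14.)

5.80

n(C2H5NH2) = 0.3866 x 0.03416 = 0.01321 mol; V(HCl) at equivalence = 0.01321/0.2835 = 0.04658 L.
At equivalence the base is fully converted to C2H5NH3+; total volume = 0.08074 L, so [C2H5NH3+] = 0.01321/0.08074 = 0.1636 M.
Ka(C2H5NH3+) = Kw/Kb = 1.0e-14 / 6.4 x 10^-4 = 1.56e-11.
[H^+] = sqrt(Ka x [C2H5NH3+]) = sqrt(1.56e-11 x 0.1636) = 1.60e-6 M.
pH = -log(1.60e-6) = 5.80.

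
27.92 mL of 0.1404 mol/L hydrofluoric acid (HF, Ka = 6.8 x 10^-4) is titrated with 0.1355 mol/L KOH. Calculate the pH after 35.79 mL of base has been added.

12.16

n(acid) = 0.1404 x 0.02792 = 0.003920 mol; n(KOH) added = 0.1355 x 0.03579 = 0.004850 mol.
Base is in excess by 0.004850 - 0.003920 = 0.0009296 mol in a total volume of 0.06371 L.
[OH^-] = 0.0009296/0.06371 = 0.01459 M, so pOH = 1.84 and pH = 14.00 - 1.84 = 12.16.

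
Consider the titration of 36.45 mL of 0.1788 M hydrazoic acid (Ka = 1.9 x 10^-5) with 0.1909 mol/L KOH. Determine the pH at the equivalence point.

8.84

n(HN3) = 0.1788 x 0.03645 = 0.006517 mol; V(KOH) at equivalence = 0.006517/0.1909 = 0.03414 L.
At equivalence all the acid is converted to N3-; total volume = 0.03645 + 0.03414 = 0.07059 L, so [N3-] = 0.006517/0.07059 = 0.09233 M.
Kb = Kw/Ka = 1.0e-14 / 1.9 x 10^-5 = 5.26e-10.
[OH^-] = sqrt(Kb x [N3-]) = sqrt(5.26e-10 x 0.09233) = 6.97e-6 M.
pOH = 5.16, so pH = 14.00 - 5.16 = 8.84.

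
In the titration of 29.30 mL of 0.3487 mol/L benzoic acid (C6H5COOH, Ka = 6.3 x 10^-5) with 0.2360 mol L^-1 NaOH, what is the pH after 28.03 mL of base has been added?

4.46

Initial n(C6H5COOH) = 0.3487 x 0.02930 = 0.01022 mol.
n(NaOH) added = 0.2360 x 0.02803 = 0.006615 mol, converting that many moles of C6H5COOH to C6H5COO-.
Remaining n(C6H5COOH) = 0.003602 mol; n(C6H5COO-) = 0.006615 mol.
By Henderson-Hasselbalch, pH = pKa + log([A^-]/[HA]) = 4.20 + log(0.006615/0.003602) = 4.20 + (+0.26) = 4.46.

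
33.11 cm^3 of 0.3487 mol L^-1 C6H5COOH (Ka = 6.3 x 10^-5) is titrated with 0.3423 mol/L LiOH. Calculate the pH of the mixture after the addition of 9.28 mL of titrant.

3.78

Initial n(C6H5COOH) = 0.3487 x 0.03311 = 0.01155 mol.
n(LiOH) added = 0.3423 x 0.009280 = 0.003177 mol, converting that many moles of C6H5COOH to C6H5COO-.
Remaining n(C6H5COOH) = 0.008369 mol; n(C6H5COO-) = 0.003177 mol.
By Henderson-Hasselbalch, pH = pKa + log([A^-]/[HA]) = 4.20 + log(0.003177/0.008369) = 4.20 + (-0.42) = 3.78.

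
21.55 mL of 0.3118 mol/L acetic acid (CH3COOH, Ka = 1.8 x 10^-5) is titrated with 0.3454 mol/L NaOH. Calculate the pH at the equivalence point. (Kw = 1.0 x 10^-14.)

8.98

n(CH3COOH) = 0.3118 x 0.02155 = 0.006719 mol; V(NaOH) at equivalence = 0.006719/0.3454 = 0.01945 L.
At equivalence all the acid is converted to CH3COO-; total volume = 0.02155 + 0.01945 = 0.04100 L, so [CH3COO-] = 0.006719/0.04100 = 0.1639 M.
Kb = Kw/Ka = 1.0e-14 / 1.8 x 10^-5 = 5.56e-10.
[OH^-] = sqrt(Kb x [CH3COO-]) = sqrt(5.56e-10 x 0.1639) = 9.54e-6 M.
pOH = 5.02, so pH = 14.00 - 5.02 = 8.98.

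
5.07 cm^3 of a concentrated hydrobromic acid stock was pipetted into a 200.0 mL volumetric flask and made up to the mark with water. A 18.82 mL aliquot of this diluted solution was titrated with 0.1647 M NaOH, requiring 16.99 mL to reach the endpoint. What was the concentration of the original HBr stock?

n(NaOH) = 0.1647 x 0.01699 = 0.002798 mol.
n(HBr) in the aliquot = 0.002798 mol.
[diluted HBr] = 0.002798 / 0.01882 = 0.1487 M.
Dilution factor = 200.0/5.070 = 39.45, so [stock] = 0.1487 x 39.45 = 5.87 M.

5.87 M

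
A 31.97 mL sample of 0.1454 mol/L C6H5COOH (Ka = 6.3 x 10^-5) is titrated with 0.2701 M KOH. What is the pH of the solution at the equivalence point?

n(C6H5COOH) = 0.1454 x 0.03197 = 0.004648 mol; V(KOH) at equivalence = 0.004648/0.2701 = 0.01721 L.
At equivalence all the acid is converted to C6H5COO-; total volume = 0.03197 + 0.01721 = 0.04918 L, so [C6H5COO-] = 0.004648/0.04918 = 0.09452 M.
Kb = Kw/Ka = 1.0e-14 / 6.3 x 10^-5 = 1.59e-10.
[OH^-] = sqrt(Kb x [C6H5COO-]) = sqrt(1.59e-10 x 0.09452) = 3.87e-6 M.
pOH = 5.41, so pH = 14.00 - 5.41 = 8.59.

8.59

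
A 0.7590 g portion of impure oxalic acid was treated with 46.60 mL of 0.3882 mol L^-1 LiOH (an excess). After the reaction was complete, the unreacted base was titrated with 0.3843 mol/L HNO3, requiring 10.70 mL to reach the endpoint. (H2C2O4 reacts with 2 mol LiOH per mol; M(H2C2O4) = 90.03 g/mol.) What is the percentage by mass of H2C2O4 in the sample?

Total n(LiOH) added = 0.3882 x 0.04660 = 0.01809 mol.
n(HNO3) used = 0.3843 x 0.01070 = 0.004112 mol, which equals the excess n(LiOH).
So n(LiOH) consumed by the sample = 0.01809 - 0.004112 = 0.01398 mol.
n(H2C2O4) = 0.01398 / 2 = 0.006989 mol.
mass H2C2O4 = 0.006989 x 90.03 = 0.6292 g, so %H2C2O4 = 0.6292/0.7590 x 100 = 82.9%.

82.9%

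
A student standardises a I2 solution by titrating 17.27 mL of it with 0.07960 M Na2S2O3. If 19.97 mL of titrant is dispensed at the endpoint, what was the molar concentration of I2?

n(Na2S2O3) = 0.07960 x 0.01997 = 0.001590 mol.
From the balanced equation, 2 mol Na2S2O3 reacts with 1 mol I2, so n(I2) = 0.001590 x 1/2 = 0.0007948 mol.
[I2] = 0.0007948 / 0.01727 L = 0.0460 M.

0.0460 M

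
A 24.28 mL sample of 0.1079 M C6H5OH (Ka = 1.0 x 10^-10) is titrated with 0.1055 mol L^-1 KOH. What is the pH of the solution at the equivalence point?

n(C6H5OH) = 0.1079 x 0.02428 = 0.002620 mol; V(KOH) at equivalence = 0.002620/0.1055 = 0.02483 L.
At equivalence all the acid is converted to C6H5O-; total volume = 0.02428 + 0.02483 = 0.04911 L, so [C6H5O-] = 0.002620/0.04911 = 0.05334 M.
Kb = Kw/Ka = 1.0e-14 / 1.0 x 10^-10 = 0.000100.
[OH^-] = sqrt(Kb x [C6H5O-]) = sqrt(0.000100 x 0.05334) = 0.00231 M.
pOH = 2.64, so pH = 14.00 - 2.64 = 11.36.

11.36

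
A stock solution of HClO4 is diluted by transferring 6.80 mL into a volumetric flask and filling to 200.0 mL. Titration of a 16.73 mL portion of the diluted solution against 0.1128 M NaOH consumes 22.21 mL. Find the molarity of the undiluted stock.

n(NaOH) = 0.1128 x 0.02221 = 0.002505 mol.
n(HClO4) in the aliquot = 0.002505 mol.
[diluted HClO4] = 0.002505 / 0.01673 = 0.1497 M.
Dilution factor = 200.0/6.800 = 29.41, so [stock] = 0.1497 x 29.41 = 4.40 M.

4.40 M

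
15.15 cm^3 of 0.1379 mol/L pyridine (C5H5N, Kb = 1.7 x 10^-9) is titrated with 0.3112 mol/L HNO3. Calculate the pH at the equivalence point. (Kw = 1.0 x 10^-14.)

3.13

n(C5H5N) = 0.1379 x 0.01515 = 0.002089 mol; V(HNO3) at equivalence = 0.002089/0.3112 = 0.006713 L.
At equivalence the base is fully converted to C5H5NH+; total volume = 0.02186 L, so [C5H5NH+] = 0.002089/0.02186 = 0.09556 M.
Ka(C5H5NH+) = Kw/Kb = 1.0e-14 / 1.7 x 10^-9 = 5.88e-6.
[H^+] = sqrt(Ka x [C5H5NH+]) = sqrt(5.88e-6 x 0.09556) = 0.000750 M.
pH = -log(0.000750) = 3.13.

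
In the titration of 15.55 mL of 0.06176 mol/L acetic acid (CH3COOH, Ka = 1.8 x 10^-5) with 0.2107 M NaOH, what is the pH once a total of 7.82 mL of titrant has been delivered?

12.47

n(acid) = 0.06176 x 0.01555 = 0.0009604 mol; n(NaOH) added = 0.2107 x 0.007820 = 0.001648 mol.
Base is in excess by 0.001648 - 0.0009604 = 0.0006873 mol in a total volume of 0.02337 L.
[OH^-] = 0.0006873/0.02337 = 0.02941 M, so pOH = 1.53 and pH = 14.00 - 1.53 = 12.47.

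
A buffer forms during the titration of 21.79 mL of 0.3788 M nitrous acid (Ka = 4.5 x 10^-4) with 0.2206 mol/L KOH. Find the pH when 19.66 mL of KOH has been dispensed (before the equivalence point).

3.39

Initial n(HNO2) = 0.3788 x 0.02179 = 0.008254 mol.
n(KOH) added = 0.2206 x 0.01966 = 0.004337 mol, converting that many moles of HNO2 to NO2-.
Remaining n(HNO2) = 0.003917 mol; n(NO2-) = 0.004337 mol.
By Henderson-Hasselbalch, pH = pKa + log([A^-]/[HA]) = 3.35 + log(0.004337/0.003917) = 3.35 + (+0.04) = 3.39.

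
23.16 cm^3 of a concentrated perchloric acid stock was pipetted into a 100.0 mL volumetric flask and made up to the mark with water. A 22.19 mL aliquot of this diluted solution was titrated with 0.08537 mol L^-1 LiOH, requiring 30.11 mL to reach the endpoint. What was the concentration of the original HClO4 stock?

n(LiOH) = 0.08537 x 0.03011 = 0.002570 mol.
n(HClO4) in the aliquot = 0.002570 mol.
[diluted HClO4] = 0.002570 / 0.02219 = 0.1158 M.
Dilution factor = 100.0/23.16 = 4.318, so [stock] = 0.1158 x 4.318 = 0.500 M.

0.500 M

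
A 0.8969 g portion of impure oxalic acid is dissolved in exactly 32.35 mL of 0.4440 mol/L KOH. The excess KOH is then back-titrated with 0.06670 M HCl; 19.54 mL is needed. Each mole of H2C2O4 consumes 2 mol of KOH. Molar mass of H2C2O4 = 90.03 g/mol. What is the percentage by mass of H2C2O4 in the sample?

Total n(KOH) added = 0.4440 x 0.03235 = 0.01436 mol.
n(HCl) used = 0.06670 x 0.01954 = 0.001303 mol, which equals the excess n(KOH).
So n(KOH) consumed by the sample = 0.01436 - 0.001303 = 0.01306 mol.
n(H2C2O4) = 0.01306 / 2 = 0.006530 mol.
mass H2C2O4 = 0.006530 x 90.03 = 0.5879 g, so %H2C2O4 = 0.5879/0.8969 x 100 = 65.5%.

65.5%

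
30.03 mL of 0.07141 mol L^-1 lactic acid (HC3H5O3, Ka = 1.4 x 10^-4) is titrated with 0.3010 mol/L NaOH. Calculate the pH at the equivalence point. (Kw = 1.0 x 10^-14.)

8.31

n(HC3H5O3) = 0.07141 x 0.03003 = 0.002144 mol; V(NaOH) at equivalence = 0.002144/0.3010 = 0.007124 L.
At equivalence all the acid is converted to C3H5O3-; total volume = 0.03003 + 0.007124 = 0.03715 L, so [C3H5O3-] = 0.002144/0.03715 = 0.05772 M.
Kb = Kw/Ka = 1.0e-14 / 1.4 x 10^-4 = 7.14e-11.
[OH^-] = sqrt(Kb x [C3H5O3-]) = sqrt(7.14e-11 x 0.05772) = 2.03e-6 M.
pOH = 5.69, so pH = 14.00 - 5.69 = 8.31.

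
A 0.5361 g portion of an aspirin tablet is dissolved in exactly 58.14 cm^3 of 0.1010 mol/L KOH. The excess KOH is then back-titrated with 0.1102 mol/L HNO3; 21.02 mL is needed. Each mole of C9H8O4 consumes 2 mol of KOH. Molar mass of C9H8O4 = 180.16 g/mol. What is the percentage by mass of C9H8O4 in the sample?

59.7%

Total n(KOH) added = 0.1010 x 0.05814 = 0.005872 mol.
n(HNO3) used = 0.1102 x 0.02102 = 0.002316 mol, which equals the excess n(KOH).
So n(KOH) consumed by the sample = 0.005872 - 0.002316 = 0.003556 mol.
n(C9H8O4) = 0.003556 / 2 = 0.001778 mol.
mass C9H8O4 = 0.001778 x 180.16 = 0.3203 g, so %C9H8O4 = 0.3203/0.5361 x 100 = 59.7%.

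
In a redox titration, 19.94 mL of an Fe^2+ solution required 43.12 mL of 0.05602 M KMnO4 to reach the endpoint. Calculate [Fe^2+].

n(KMnO4) = 0.05602 x 0.04312 = 0.002416 mol.
From the balanced equation, 1 mol KMnO4 reacts with 5 mol Fe^2+, so n(Fe^2+) = 0.002416 x 5/1 = 0.01208 mol.
[Fe^2+] = 0.01208 / 0.01994 L = 0.606 M.

0.606 M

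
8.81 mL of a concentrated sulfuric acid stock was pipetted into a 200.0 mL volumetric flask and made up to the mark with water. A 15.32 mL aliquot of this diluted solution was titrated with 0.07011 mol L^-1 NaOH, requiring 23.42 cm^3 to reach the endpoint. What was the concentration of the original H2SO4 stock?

1.22 M

n(NaOH) = 0.07011 x 0.02342 = 0.001642 mol.
n(H2SO4) in the aliquot = 0.001642 x 1/2 = 0.0008210 mol.
[diluted H2SO4] = 0.0008210 / 0.01532 = 0.05359 M.
Dilution factor = 200.0/8.810 = 22.70, so [stock] = 0.05359 x 22.70 = 1.22 M.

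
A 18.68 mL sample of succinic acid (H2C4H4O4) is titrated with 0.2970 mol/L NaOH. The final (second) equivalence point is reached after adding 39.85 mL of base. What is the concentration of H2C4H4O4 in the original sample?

n(NaOH) = 0.2970 x 0.03985 = 0.01184 mol.
At the final (second) equivalence point, 2 mol OH^- react per mol H2C4H4O4, so n(H2C4H4O4) = 0.01184 / 2 = 0.005918 mol.
[H2C4H4O4] = 0.005918 / 0.01868 L = 0.317 M.

0.317 M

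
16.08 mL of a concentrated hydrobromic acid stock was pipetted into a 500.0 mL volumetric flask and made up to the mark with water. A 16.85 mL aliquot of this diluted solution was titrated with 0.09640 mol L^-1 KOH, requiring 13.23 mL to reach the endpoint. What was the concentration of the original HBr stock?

n(KOH) = 0.09640 x 0.01323 = 0.001275 mol.
n(HBr) in the aliquot = 0.001275 mol.
[diluted HBr] = 0.001275 / 0.01685 = 0.07569 M.
Dilution factor = 500.0/16.08 = 31.09, so [stock] = 0.07569 x 31.09 = 2.35 M.

2.35 M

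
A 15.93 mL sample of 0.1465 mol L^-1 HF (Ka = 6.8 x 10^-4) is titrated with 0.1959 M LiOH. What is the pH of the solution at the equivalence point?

8.05

n(HF) = 0.1465 x 0.01593 = 0.002334 mol; V(LiOH) at equivalence = 0.002334/0.1959 = 0.01191 L.
At equivalence all the acid is converted to F-; total volume = 0.01593 + 0.01191 = 0.02784 L, so [F-] = 0.002334/0.02784 = 0.08382 M.
Kb = Kw/Ka = 1.0e-14 / 6.8 x 10^-4 = 1.47e-11.
[OH^-] = sqrt(Kb x [F-]) = sqrt(1.47e-11 x 0.08382) = 1.11e-6 M.
pOH = 5.95, so pH = 14.00 - 5.95 = 8.05.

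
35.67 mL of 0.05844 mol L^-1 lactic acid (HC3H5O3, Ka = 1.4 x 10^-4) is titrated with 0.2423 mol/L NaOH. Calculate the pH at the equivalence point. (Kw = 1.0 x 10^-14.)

8.26

n(HC3H5O3) = 0.05844 x 0.03567 = 0.002085 mol; V(NaOH) at equivalence = 0.002085/0.2423 = 0.008603 L.
At equivalence all the acid is converted to C3H5O3-; total volume = 0.03567 + 0.008603 = 0.04427 L, so [C3H5O3-] = 0.002085/0.04427 = 0.04708 M.
Kb = Kw/Ka = 1.0e-14 / 1.4 x 10^-4 = 7.14e-11.
[OH^-] = sqrt(Kb x [C3H5O3-]) = sqrt(7.14e-11 x 0.04708) = 1.83e-6 M.
pOH = 5.74, so pH = 14.00 - 5.74 = 8.26.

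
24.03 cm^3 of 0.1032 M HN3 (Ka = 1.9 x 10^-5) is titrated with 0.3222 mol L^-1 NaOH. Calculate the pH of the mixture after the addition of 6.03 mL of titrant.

Initial n(HN3) = 0.1032 x 0.02403 = 0.002480 mol.
n(NaOH) added = 0.3222 x 0.006030 = 0.001943 mol, converting that many moles of HN3 to N3-.
Remaining n(HN3) = 0.0005370 mol; n(N3-) = 0.001943 mol.
By Henderson-Hasselbalch, pH = pKa + log([A^-]/[HA]) = 4.72 + log(0.001943/0.0005370) = 4.72 + (+0.56) = 5.28.

5.28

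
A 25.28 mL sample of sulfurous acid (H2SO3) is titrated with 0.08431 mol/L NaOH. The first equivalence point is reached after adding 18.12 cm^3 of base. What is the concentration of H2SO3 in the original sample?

0.0604 M

n(NaOH) = 0.08431 x 0.01812 = 0.001528 mol.
At the first equivalence point, 1 mol OH^- react per mol H2SO3, so n(H2SO3) = 0.001528 / 1 = 0.001528 mol.
[H2SO3] = 0.001528 / 0.02528 L = 0.0604 M.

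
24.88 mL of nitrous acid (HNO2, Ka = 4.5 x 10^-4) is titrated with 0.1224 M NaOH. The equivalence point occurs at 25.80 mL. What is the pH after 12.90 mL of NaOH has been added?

3.35

12.90 mL is exactly half the equivalence volume (25.80/2), i.e. the half-equivalence point.
There, n(HA) = n(A^-), so pH = pKa = -log(4.5 x 10^-4) = 3.35.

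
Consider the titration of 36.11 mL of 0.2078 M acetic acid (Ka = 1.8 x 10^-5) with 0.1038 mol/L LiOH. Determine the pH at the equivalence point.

n(CH3COOH) = 0.2078 x 0.03611 = 0.007504 mol; V(LiOH) at equivalence = 0.007504/0.1038 = 0.07229 L.
At equivalence all the acid is converted to CH3COO-; total volume = 0.03611 + 0.07229 = 0.1084 L, so [CH3COO-] = 0.007504/0.1084 = 0.06922 M.
Kb = Kw/Ka = 1.0e-14 / 1.8 x 10^-5 = 5.56e-10.
[OH^-] = sqrt(Kb x [CH3COO-]) = sqrt(5.56e-10 x 0.06922) = 6.20e-6 M.
pOH = 5.21, so pH = 14.00 - 5.21 = 8.79.

8.79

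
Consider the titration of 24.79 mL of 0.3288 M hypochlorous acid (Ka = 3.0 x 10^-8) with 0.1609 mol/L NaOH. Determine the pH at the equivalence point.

n(HClO) = 0.3288 x 0.02479 = 0.008151 mol; V(NaOH) at equivalence = 0.008151/0.1609 = 0.05066 L.
At equivalence all the acid is converted to ClO-; total volume = 0.02479 + 0.05066 = 0.07545 L, so [ClO-] = 0.008151/0.07545 = 0.1080 M.
Kb = Kw/Ka = 1.0e-14 / 3.0 x 10^-8 = 3.33e-7.
[OH^-] = sqrt(Kb x [ClO-]) = sqrt(3.33e-7 x 0.1080) = 0.000190 M.
pOH = 3.72, so pH = 14.00 - 3.72 = 10.28.

10.28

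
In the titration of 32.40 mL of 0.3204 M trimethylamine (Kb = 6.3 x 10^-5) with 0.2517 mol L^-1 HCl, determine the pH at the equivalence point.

5.33

n((CH3)3N) = 0.3204 x 0.03240 = 0.01038 mol; V(HCl) at equivalence = 0.01038/0.2517 = 0.04124 L.
At equivalence the base is fully converted to (CH3)3NH+; total volume = 0.07364 L, so [(CH3)3NH+] = 0.01038/0.07364 = 0.1410 M.
Ka((CH3)3NH+) = Kw/Kb = 1.0e-14 / 6.3 x 10^-5 = 1.59e-10.
[H^+] = sqrt(Ka x [(CH3)3NH+]) = sqrt(1.59e-10 x 0.1410) = 4.73e-6 M.
pH = -log(4.73e-6) = 5.33.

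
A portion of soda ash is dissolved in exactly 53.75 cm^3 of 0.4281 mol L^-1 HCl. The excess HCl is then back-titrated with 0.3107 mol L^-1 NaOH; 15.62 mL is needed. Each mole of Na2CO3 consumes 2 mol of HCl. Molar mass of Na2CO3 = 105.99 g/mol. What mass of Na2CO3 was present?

0.962 g

Total n(HCl) added = 0.4281 x 0.05375 = 0.02301 mol.
n(NaOH) used = 0.3107 x 0.01562 = 0.004853 mol, which equals the excess n(HCl).
So n(HCl) consumed by the sample = 0.02301 - 0.004853 = 0.01816 mol.
n(Na2CO3) = 0.01816 / 2 = 0.009079 mol.
mass = 0.009079 mol x 105.99 g/mol = 0.962 g.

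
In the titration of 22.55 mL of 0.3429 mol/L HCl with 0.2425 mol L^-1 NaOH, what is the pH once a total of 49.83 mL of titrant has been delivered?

12.78

n(acid) = 0.3429 x 0.02255 = 0.007732 mol; n(NaOH) added = 0.2425 x 0.04983 = 0.01208 mol.
Base is in excess by 0.01208 - 0.007732 = 0.004351 mol in a total volume of 0.07238 L.
[OH^-] = 0.004351/0.07238 = 0.06012 M, so pOH = 1.22 and pH = 14.00 - 1.22 = 12.78.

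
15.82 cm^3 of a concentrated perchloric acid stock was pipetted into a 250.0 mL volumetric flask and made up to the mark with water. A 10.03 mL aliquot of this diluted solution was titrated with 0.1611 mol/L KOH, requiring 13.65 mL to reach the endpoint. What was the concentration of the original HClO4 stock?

n(KOH) = 0.1611 x 0.01365 = 0.002199 mol.
n(HClO4) in the aliquot = 0.002199 mol.
[diluted HClO4] = 0.002199 / 0.01003 = 0.2192 M.
Dilution factor = 250.0/15.82 = 15.80, so [stock] = 0.2192 x 15.80 = 3.46 M.

3.46 M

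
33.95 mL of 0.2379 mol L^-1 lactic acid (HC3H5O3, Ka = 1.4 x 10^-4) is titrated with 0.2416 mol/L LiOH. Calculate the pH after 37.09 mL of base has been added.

12.10

n(acid) = 0.2379 x 0.03395 = 0.008077 mol; n(LiOH) added = 0.2416 x 0.03709 = 0.008961 mol.
Base is in excess by 0.008961 - 0.008077 = 0.0008842 mol in a total volume of 0.07104 L.
[OH^-] = 0.0008842/0.07104 = 0.01245 M, so pOH = 1.90 and pH = 14.00 - 1.90 = 12.10.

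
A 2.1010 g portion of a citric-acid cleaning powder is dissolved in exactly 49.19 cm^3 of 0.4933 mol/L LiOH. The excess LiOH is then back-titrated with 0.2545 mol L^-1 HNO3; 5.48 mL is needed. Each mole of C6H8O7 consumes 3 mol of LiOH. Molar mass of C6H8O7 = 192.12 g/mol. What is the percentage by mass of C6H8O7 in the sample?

69.7%

Total n(LiOH) added = 0.4933 x 0.04919 = 0.02427 mol.
n(HNO3) used = 0.2545 x 0.005480 = 0.001395 mol, which equals the excess n(LiOH).
So n(LiOH) consumed by the sample = 0.02427 - 0.001395 = 0.02287 mol.
n(C6H8O7) = 0.02287 / 3 = 0.007624 mol.
mass C6H8O7 = 0.007624 x 192.12 = 1.465 g, so %C6H8O7 = 1.465/2.1010 x 100 = 69.7%.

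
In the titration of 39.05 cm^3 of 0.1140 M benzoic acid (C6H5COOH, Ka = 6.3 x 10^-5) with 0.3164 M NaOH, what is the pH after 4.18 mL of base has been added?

Initial n(C6H5COOH) = 0.1140 x 0.03905 = 0.004452 mol.
n(NaOH) added = 0.3164 x 0.004180 = 0.001323 mol, converting that many moles of C6H5COOH to C6H5COO-.
Remaining n(C6H5COOH) = 0.003129 mol; n(C6H5COO-) = 0.001323 mol.
By Henderson-Hasselbalch, pH = pKa + log([A^-]/[HA]) = 4.20 + log(0.001323/0.003129) = 4.20 + (-0.37) = 3.83.

3.83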